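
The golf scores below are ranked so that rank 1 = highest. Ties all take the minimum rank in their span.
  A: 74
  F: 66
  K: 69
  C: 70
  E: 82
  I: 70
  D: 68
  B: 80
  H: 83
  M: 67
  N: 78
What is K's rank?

Sorted (descending): 83, 82, 80, 78, 74, 70, 70, 69, 68, 67, 66
The 2 values of 70 occupy positions 6–7 → each gets rank 6.
K has value 69 → rank 8.

8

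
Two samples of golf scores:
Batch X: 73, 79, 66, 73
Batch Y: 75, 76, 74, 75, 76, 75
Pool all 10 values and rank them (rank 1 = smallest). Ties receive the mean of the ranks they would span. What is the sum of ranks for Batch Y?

Sorted (ascending): 66, 73, 73, 74, 75, 75, 75, 76, 76, 79
The 2 values of 73 occupy positions 2–3 → average rank (2+3)/2 = 2.5.
The 3 values of 75 occupy positions 5–7 → average rank 6.
The 2 values of 76 occupy positions 8–9 → average rank (8+9)/2 = 8.5.
Batch Y values → pooled ranks: 75→6, 76→8.5, 74→4, 75→6, 76→8.5, 75→6
Rank sum = 6 + 8.5 + 4 + 6 + 8.5 + 6 = 39

39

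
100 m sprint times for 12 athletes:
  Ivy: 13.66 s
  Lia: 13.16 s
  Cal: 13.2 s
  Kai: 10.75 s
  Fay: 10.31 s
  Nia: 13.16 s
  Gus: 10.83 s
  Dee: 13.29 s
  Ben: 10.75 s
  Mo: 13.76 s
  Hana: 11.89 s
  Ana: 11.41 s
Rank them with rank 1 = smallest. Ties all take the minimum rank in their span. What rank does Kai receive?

Sorted (ascending): 10.31, 10.75, 10.75, 10.83, 11.41, 11.89, 13.16, 13.16, 13.2, 13.29, 13.66, 13.76
The 2 values of 10.75 occupy positions 2–3 → each gets rank 2.
The 2 values of 13.16 occupy positions 7–8 → each gets rank 7.
Kai has value 10.75 s → rank 2.

2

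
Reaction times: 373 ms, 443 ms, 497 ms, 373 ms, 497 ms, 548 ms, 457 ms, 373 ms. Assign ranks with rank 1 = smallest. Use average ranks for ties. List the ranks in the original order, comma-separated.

2, 4, 6.5, 2, 6.5, 8, 5, 2

Sorted (ascending): 373, 373, 373, 443, 457, 497, 497, 548
The 3 values of 373 occupy positions 1–3 → average rank 2.
The 2 values of 497 occupy positions 6–7 → average rank (6+7)/2 = 6.5.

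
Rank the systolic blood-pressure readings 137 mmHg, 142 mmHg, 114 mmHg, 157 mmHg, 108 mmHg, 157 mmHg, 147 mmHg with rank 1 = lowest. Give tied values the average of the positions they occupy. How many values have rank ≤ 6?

5

Sorted (ascending): 108, 114, 137, 142, 147, 157, 157
The 2 values of 157 occupy positions 6–7 → average rank (6+7)/2 = 6.5.
Ranks ≤ 6: {1, 2, 3, 4, 5} → 5 values.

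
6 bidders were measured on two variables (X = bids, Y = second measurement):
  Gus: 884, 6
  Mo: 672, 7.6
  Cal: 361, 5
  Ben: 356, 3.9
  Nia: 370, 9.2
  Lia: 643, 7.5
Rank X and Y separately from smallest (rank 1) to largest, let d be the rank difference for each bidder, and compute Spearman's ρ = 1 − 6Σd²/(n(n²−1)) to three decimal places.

Ranks of variable 1: 6, 5, 2, 1, 3, 4
Ranks of variable 2: 3, 5, 2, 1, 6, 4
d = r₁ − r₂: 3, 0, 0, 0, -3, 0
d²: 9, 0, 0, 0, 9, 0; Σd² = 18
ρ = 1 − 6·18/(6·35) = 1 − 108/210 = 0.486

0.486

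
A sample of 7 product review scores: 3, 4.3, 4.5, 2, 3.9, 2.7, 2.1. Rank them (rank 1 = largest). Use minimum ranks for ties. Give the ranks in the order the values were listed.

4, 2, 1, 7, 3, 5, 6

Sorted (descending): 4.5, 4.3, 3.9, 3, 2.7, 2.1, 2
No ties — each value takes its position as its rank.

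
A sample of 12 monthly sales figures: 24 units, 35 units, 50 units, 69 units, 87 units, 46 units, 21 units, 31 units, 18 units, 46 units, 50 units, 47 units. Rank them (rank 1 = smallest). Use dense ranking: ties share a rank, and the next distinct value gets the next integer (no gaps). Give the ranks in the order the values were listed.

Sorted (ascending): 18, 21, 24, 31, 35, 46, 46, 47, 50, 50, 69, 87
The 2 values of 46 share dense rank 6.
The 2 values of 50 share dense rank 8.
Remaining distinct values take the next consecutive integers.

3, 5, 8, 9, 10, 6, 2, 4, 1, 6, 8, 7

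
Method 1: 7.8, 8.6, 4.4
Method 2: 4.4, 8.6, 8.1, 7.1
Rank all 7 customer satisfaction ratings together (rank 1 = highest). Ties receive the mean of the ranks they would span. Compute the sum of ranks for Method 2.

16

Sorted (descending): 8.6, 8.6, 8.1, 7.8, 7.1, 4.4, 4.4
The 2 values of 8.6 occupy positions 1–2 → average rank (1+2)/2 = 1.5.
The 2 values of 4.4 occupy positions 6–7 → average rank (6+7)/2 = 6.5.
Method 2 values → pooled ranks: 4.4→6.5, 8.6→1.5, 8.1→3, 7.1→5
Rank sum = 6.5 + 1.5 + 3 + 5 = 16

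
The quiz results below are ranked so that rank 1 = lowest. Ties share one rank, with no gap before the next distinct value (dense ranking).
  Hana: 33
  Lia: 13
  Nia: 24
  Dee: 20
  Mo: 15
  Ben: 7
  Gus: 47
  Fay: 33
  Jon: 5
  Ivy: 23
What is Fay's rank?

Sorted (ascending): 5, 7, 13, 15, 20, 23, 24, 33, 33, 47
The 2 values of 33 share dense rank 8.
Remaining distinct values take the next consecutive integers.
Fay has value 33 → rank 8.

8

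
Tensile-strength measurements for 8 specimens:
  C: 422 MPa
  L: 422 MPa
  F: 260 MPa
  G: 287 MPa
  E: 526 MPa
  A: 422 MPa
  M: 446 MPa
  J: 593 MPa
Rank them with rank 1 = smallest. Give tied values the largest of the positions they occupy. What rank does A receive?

Sorted (ascending): 260, 287, 422, 422, 422, 446, 526, 593
The 3 values of 422 occupy positions 3–5 → each gets rank 5.
A has value 422 MPa → rank 5.

5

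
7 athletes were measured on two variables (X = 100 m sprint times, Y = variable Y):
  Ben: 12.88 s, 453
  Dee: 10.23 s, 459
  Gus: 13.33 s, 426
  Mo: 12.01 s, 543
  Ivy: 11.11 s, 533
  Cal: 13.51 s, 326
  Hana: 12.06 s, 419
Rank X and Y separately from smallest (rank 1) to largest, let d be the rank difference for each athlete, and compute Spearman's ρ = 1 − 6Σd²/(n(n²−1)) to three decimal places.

-0.750

Ranks of variable 1: 5, 1, 6, 3, 2, 7, 4
Ranks of variable 2: 4, 5, 3, 7, 6, 1, 2
d = r₁ − r₂: 1, -4, 3, -4, -4, 6, 2
d²: 1, 16, 9, 16, 16, 36, 4; Σd² = 98
ρ = 1 − 6·98/(7·48) = 1 − 588/336 = -0.750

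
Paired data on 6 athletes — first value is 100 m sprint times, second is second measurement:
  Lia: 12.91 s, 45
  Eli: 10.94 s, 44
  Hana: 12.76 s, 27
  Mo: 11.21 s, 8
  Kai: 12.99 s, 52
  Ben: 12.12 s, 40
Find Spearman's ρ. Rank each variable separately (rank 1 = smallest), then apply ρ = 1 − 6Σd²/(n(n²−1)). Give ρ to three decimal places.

0.600

Ranks of variable 1: 5, 1, 4, 2, 6, 3
Ranks of variable 2: 5, 4, 2, 1, 6, 3
d = r₁ − r₂: 0, -3, 2, 1, 0, 0
d²: 0, 9, 4, 1, 0, 0; Σd² = 14
ρ = 1 − 6·14/(6·35) = 1 − 84/210 = 0.600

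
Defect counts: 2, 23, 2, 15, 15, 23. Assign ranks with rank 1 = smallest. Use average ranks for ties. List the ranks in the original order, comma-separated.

1.5, 5.5, 1.5, 3.5, 3.5, 5.5

Sorted (ascending): 2, 2, 15, 15, 23, 23
The 2 values of 2 occupy positions 1–2 → average rank (1+2)/2 = 1.5.
The 2 values of 15 occupy positions 3–4 → average rank (3+4)/2 = 3.5.
The 2 values of 23 occupy positions 5–6 → average rank (5+6)/2 = 5.5.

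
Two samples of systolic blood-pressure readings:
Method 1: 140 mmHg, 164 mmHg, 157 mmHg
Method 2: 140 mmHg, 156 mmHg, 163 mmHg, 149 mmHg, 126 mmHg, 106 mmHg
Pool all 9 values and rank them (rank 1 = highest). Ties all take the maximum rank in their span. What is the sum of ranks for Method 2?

Sorted (descending): 164, 163, 157, 156, 149, 140, 140, 126, 106
The 2 values of 140 occupy positions 6–7 → each gets rank 7.
Method 2 values → pooled ranks: 140→7, 156→4, 163→2, 149→5, 126→8, 106→9
Rank sum = 7 + 4 + 2 + 5 + 8 + 9 = 35

35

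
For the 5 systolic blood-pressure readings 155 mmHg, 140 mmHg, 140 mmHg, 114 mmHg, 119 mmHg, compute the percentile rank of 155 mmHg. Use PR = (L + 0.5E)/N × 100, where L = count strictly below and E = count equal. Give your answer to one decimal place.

90.0

N = 5.
Strictly below 155: 4. Equal to 155: 1.
PR = (4 + 0.5·1)/5 × 100 = 90.0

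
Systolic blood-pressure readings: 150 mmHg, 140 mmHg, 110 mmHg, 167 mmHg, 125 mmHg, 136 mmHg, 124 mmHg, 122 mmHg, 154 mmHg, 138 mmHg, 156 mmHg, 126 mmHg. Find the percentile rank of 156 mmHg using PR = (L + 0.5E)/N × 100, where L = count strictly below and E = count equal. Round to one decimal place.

87.5

N = 12.
Strictly below 156: 10. Equal to 156: 1.
PR = (10 + 0.5·1)/12 × 100 = 87.5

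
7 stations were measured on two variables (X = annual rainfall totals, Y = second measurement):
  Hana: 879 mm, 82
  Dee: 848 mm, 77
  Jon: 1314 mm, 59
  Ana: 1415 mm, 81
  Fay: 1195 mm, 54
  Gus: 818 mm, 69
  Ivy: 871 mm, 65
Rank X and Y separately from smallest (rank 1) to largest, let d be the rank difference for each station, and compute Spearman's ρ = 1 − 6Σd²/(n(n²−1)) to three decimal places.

Ranks of variable 1: 4, 2, 6, 7, 5, 1, 3
Ranks of variable 2: 7, 5, 2, 6, 1, 4, 3
d = r₁ − r₂: -3, -3, 4, 1, 4, -3, 0
d²: 9, 9, 16, 1, 16, 9, 0; Σd² = 60
ρ = 1 − 6·60/(7·48) = 1 − 360/336 = -0.071

-0.071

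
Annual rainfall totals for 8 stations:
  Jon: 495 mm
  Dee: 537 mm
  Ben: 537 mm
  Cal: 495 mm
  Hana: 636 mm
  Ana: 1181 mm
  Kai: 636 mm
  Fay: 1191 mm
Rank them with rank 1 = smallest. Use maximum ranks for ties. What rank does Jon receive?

Sorted (ascending): 495, 495, 537, 537, 636, 636, 1181, 1191
The 2 values of 495 occupy positions 1–2 → each gets rank 2.
The 2 values of 537 occupy positions 3–4 → each gets rank 4.
The 2 values of 636 occupy positions 5–6 → each gets rank 6.
Jon has value 495 mm → rank 2.

2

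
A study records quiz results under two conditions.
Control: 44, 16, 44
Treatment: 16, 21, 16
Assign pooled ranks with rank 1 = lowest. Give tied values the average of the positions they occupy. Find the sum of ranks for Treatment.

8

Sorted (ascending): 16, 16, 16, 21, 44, 44
The 3 values of 16 occupy positions 1–3 → average rank 2.
The 2 values of 44 occupy positions 5–6 → average rank (5+6)/2 = 5.5.
Treatment values → pooled ranks: 16→2, 21→4, 16→2
Rank sum = 2 + 4 + 2 = 8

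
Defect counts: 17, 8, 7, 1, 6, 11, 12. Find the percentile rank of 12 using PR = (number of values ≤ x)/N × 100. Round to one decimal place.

85.7

N = 7.
Strictly below 12: 5. Equal to 12: 1.
PR = 6/7 × 100 = 85.7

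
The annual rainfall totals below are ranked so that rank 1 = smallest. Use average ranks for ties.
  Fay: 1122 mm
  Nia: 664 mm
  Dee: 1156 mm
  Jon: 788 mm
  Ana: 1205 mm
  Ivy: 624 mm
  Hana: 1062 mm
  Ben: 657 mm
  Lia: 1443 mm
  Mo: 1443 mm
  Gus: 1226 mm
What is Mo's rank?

Sorted (ascending): 624, 657, 664, 788, 1062, 1122, 1156, 1205, 1226, 1443, 1443
The 2 values of 1443 occupy positions 10–11 → average rank (10+11)/2 = 10.5.
Mo has value 1443 mm → rank 10.5.

10.5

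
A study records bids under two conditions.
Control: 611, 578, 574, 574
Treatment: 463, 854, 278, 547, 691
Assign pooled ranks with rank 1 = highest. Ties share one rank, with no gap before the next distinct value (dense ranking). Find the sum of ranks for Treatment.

Sorted (descending): 854, 691, 611, 578, 574, 574, 547, 463, 278
The 2 values of 574 share dense rank 5.
Remaining distinct values take the next consecutive integers.
Treatment values → pooled ranks: 463→7, 854→1, 278→8, 547→6, 691→2
Rank sum = 7 + 1 + 8 + 6 + 2 = 24

24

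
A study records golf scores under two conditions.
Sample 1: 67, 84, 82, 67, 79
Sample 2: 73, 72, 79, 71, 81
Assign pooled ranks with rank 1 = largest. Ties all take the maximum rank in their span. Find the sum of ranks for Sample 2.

Sorted (descending): 84, 82, 81, 79, 79, 73, 72, 71, 67, 67
The 2 values of 79 occupy positions 4–5 → each gets rank 5.
The 2 values of 67 occupy positions 9–10 → each gets rank 10.
Sample 2 values → pooled ranks: 73→6, 72→7, 79→5, 71→8, 81→3
Rank sum = 6 + 7 + 5 + 8 + 3 = 29

29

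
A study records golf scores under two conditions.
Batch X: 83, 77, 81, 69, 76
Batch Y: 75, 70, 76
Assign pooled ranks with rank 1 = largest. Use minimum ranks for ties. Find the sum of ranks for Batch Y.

Sorted (descending): 83, 81, 77, 76, 76, 75, 70, 69
The 2 values of 76 occupy positions 4–5 → each gets rank 4.
Batch Y values → pooled ranks: 75→6, 70→7, 76→4
Rank sum = 6 + 7 + 4 = 17

17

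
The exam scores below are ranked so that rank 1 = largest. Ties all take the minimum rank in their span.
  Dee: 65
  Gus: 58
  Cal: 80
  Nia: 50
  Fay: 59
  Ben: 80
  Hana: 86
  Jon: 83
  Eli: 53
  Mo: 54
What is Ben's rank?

Sorted (descending): 86, 83, 80, 80, 65, 59, 58, 54, 53, 50
The 2 values of 80 occupy positions 3–4 → each gets rank 3.
Ben has value 80 → rank 3.

3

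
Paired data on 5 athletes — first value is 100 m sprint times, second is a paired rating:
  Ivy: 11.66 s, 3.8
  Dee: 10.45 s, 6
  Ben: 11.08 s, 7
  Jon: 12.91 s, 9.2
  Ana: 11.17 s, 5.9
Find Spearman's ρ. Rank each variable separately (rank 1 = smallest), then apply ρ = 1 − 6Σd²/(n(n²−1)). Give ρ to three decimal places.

0.100

Ranks of variable 1: 4, 1, 2, 5, 3
Ranks of variable 2: 1, 3, 4, 5, 2
d = r₁ − r₂: 3, -2, -2, 0, 1
d²: 9, 4, 4, 0, 1; Σd² = 18
ρ = 1 − 6·18/(5·24) = 1 − 108/120 = 0.100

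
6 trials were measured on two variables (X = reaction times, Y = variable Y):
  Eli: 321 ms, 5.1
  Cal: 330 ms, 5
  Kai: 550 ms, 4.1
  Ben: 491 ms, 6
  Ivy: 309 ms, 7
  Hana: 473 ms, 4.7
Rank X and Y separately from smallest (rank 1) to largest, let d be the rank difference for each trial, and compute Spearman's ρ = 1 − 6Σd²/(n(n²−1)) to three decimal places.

-0.657

Ranks of variable 1: 2, 3, 6, 5, 1, 4
Ranks of variable 2: 4, 3, 1, 5, 6, 2
d = r₁ − r₂: -2, 0, 5, 0, -5, 2
d²: 4, 0, 25, 0, 25, 4; Σd² = 58
ρ = 1 − 6·58/(6·35) = 1 − 348/210 = -0.657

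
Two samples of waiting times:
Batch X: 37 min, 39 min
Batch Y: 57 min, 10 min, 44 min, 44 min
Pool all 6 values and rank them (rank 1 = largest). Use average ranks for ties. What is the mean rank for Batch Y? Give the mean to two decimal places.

3.00

Sorted (descending): 57, 44, 44, 39, 37, 10
The 2 values of 44 occupy positions 2–3 → average rank (2+3)/2 = 2.5.
Batch Y values → pooled ranks: 57→1, 10→6, 44→2.5, 44→2.5
Mean rank = (1 + 6 + 2.5 + 2.5) / 4 = 3.00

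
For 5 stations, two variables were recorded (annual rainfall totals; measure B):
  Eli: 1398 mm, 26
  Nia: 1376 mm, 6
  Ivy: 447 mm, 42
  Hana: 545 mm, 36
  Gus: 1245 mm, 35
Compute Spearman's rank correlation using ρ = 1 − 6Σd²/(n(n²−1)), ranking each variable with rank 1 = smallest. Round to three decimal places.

-0.900

Ranks of variable 1: 5, 4, 1, 2, 3
Ranks of variable 2: 2, 1, 5, 4, 3
d = r₁ − r₂: 3, 3, -4, -2, 0
d²: 9, 9, 16, 4, 0; Σd² = 38
ρ = 1 − 6·38/(5·24) = 1 − 228/120 = -0.900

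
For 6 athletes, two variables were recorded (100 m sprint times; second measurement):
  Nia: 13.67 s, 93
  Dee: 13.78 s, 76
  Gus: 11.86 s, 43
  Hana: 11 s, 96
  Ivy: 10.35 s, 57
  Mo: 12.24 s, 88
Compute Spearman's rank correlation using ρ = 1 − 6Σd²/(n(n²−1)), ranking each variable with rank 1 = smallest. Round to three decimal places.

Ranks of variable 1: 5, 6, 3, 2, 1, 4
Ranks of variable 2: 5, 3, 1, 6, 2, 4
d = r₁ − r₂: 0, 3, 2, -4, -1, 0
d²: 0, 9, 4, 16, 1, 0; Σd² = 30
ρ = 1 − 6·30/(6·35) = 1 − 180/210 = 0.143

0.143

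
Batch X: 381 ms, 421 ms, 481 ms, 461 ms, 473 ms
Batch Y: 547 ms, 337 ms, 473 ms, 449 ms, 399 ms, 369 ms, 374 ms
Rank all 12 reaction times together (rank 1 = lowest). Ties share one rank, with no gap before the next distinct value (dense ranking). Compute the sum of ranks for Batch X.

37

Sorted (ascending): 337, 369, 374, 381, 399, 421, 449, 461, 473, 473, 481, 547
The 2 values of 473 share dense rank 9.
Remaining distinct values take the next consecutive integers.
Batch X values → pooled ranks: 381→4, 421→6, 481→10, 461→8, 473→9
Rank sum = 4 + 6 + 10 + 8 + 9 = 37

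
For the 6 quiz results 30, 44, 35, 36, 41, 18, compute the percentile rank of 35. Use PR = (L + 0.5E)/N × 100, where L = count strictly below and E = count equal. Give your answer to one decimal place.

41.7

N = 6.
Strictly below 35: 2. Equal to 35: 1.
PR = (2 + 0.5·1)/6 × 100 = 41.7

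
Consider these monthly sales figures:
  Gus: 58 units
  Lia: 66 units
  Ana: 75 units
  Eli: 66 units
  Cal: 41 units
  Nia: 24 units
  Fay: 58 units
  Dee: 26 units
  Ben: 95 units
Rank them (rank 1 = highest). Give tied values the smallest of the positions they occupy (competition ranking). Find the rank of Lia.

Sorted (descending): 95, 75, 66, 66, 58, 58, 41, 26, 24
The 2 values of 66 occupy positions 3–4 → each gets rank 3.
The 2 values of 58 occupy positions 5–6 → each gets rank 5.
Lia has value 66 units → rank 3.

3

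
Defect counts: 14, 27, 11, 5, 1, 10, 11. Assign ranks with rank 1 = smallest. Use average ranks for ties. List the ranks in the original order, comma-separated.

Sorted (ascending): 1, 5, 10, 11, 11, 14, 27
The 2 values of 11 occupy positions 4–5 → average rank (4+5)/2 = 4.5.

6, 7, 4.5, 2, 1, 3, 4.5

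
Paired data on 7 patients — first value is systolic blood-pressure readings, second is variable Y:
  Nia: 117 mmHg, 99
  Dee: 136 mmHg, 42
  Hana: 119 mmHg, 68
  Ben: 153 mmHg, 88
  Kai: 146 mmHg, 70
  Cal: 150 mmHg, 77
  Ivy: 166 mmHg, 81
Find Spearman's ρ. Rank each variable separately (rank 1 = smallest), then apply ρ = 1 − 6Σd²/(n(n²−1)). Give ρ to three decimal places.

Ranks of variable 1: 1, 3, 2, 6, 4, 5, 7
Ranks of variable 2: 7, 1, 2, 6, 3, 4, 5
d = r₁ − r₂: -6, 2, 0, 0, 1, 1, 2
d²: 36, 4, 0, 0, 1, 1, 4; Σd² = 46
ρ = 1 − 6·46/(7·48) = 1 − 276/336 = 0.179

0.179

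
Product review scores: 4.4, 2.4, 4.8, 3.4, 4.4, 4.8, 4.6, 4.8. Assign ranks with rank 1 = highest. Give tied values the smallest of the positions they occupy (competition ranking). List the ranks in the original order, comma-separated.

Sorted (descending): 4.8, 4.8, 4.8, 4.6, 4.4, 4.4, 3.4, 2.4
The 3 values of 4.8 occupy positions 1–3 → each gets rank 1.
The 2 values of 4.4 occupy positions 5–6 → each gets rank 5.

5, 8, 1, 7, 5, 1, 4, 1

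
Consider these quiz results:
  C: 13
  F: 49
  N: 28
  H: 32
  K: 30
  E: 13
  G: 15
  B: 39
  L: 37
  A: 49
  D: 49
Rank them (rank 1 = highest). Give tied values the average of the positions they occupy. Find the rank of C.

10.5

Sorted (descending): 49, 49, 49, 39, 37, 32, 30, 28, 15, 13, 13
The 3 values of 49 occupy positions 1–3 → average rank 2.
The 2 values of 13 occupy positions 10–11 → average rank (10+11)/2 = 10.5.
C has value 13 → rank 10.5.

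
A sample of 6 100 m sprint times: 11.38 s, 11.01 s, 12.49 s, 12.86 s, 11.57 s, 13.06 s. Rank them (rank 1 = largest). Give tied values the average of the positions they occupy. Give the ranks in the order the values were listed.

Sorted (descending): 13.06, 12.86, 12.49, 11.57, 11.38, 11.01
No ties — each value takes its position as its rank.

5, 6, 3, 2, 4, 1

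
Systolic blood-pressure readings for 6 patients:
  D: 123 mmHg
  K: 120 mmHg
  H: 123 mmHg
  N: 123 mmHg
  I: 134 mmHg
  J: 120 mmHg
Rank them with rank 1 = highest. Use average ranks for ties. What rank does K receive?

Sorted (descending): 134, 123, 123, 123, 120, 120
The 3 values of 123 occupy positions 2–4 → average rank 3.
The 2 values of 120 occupy positions 5–6 → average rank (5+6)/2 = 5.5.
K has value 120 mmHg → rank 5.5.

5.5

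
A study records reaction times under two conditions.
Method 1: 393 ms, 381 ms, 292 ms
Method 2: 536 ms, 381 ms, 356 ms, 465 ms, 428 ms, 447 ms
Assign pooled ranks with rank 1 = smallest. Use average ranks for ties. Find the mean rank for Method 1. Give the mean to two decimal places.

Sorted (ascending): 292, 356, 381, 381, 393, 428, 447, 465, 536
The 2 values of 381 occupy positions 3–4 → average rank (3+4)/2 = 3.5.
Method 1 values → pooled ranks: 393→5, 381→3.5, 292→1
Mean rank = (5 + 3.5 + 1) / 3 = 3.17

3.17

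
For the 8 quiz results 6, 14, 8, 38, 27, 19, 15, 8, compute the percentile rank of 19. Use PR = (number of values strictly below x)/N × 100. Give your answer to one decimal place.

N = 8.
Strictly below 19: 5. Equal to 19: 1.
PR = 5/8 × 100 = 62.5

62.5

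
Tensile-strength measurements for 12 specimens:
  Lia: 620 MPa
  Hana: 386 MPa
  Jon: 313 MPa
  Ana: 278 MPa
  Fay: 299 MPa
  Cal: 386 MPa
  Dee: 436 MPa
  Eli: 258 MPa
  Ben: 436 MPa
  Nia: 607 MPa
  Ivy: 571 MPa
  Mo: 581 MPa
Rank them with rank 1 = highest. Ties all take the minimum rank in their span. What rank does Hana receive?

Sorted (descending): 620, 607, 581, 571, 436, 436, 386, 386, 313, 299, 278, 258
The 2 values of 436 occupy positions 5–6 → each gets rank 5.
The 2 values of 386 occupy positions 7–8 → each gets rank 7.
Hana has value 386 MPa → rank 7.

7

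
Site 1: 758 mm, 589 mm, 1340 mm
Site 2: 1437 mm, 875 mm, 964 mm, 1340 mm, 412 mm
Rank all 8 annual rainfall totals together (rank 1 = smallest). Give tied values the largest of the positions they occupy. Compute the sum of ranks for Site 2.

Sorted (ascending): 412, 589, 758, 875, 964, 1340, 1340, 1437
The 2 values of 1340 occupy positions 6–7 → each gets rank 7.
Site 2 values → pooled ranks: 1437→8, 875→4, 964→5, 1340→7, 412→1
Rank sum = 8 + 4 + 5 + 7 + 1 = 25

25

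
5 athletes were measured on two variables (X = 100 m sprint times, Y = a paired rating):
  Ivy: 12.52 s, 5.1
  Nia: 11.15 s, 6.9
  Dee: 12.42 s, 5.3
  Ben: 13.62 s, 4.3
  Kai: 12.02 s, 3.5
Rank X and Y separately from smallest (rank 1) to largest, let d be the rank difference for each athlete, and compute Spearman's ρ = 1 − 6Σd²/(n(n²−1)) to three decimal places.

Ranks of variable 1: 4, 1, 3, 5, 2
Ranks of variable 2: 3, 5, 4, 2, 1
d = r₁ − r₂: 1, -4, -1, 3, 1
d²: 1, 16, 1, 9, 1; Σd² = 28
ρ = 1 − 6·28/(5·24) = 1 − 168/120 = -0.400

-0.400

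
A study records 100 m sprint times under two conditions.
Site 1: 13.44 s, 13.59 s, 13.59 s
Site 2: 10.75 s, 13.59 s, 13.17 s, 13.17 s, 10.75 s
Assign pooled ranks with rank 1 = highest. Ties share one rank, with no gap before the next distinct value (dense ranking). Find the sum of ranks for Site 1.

Sorted (descending): 13.59, 13.59, 13.59, 13.44, 13.17, 13.17, 10.75, 10.75
The 3 values of 13.59 share dense rank 1.
The 2 values of 13.17 share dense rank 3.
The 2 values of 10.75 share dense rank 4.
Remaining distinct values take the next consecutive integers.
Site 1 values → pooled ranks: 13.44→2, 13.59→1, 13.59→1
Rank sum = 2 + 1 + 1 = 4

4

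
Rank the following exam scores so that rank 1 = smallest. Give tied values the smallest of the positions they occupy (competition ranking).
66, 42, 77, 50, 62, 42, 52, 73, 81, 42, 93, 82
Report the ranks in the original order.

Sorted (ascending): 42, 42, 42, 50, 52, 62, 66, 73, 77, 81, 82, 93
The 3 values of 42 occupy positions 1–3 → each gets rank 1.

7, 1, 9, 4, 6, 1, 5, 8, 10, 1, 12, 11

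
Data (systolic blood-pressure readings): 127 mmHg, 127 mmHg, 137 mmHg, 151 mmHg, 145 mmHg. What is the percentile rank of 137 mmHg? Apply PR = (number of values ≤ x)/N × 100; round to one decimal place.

N = 5.
Strictly below 137: 2. Equal to 137: 1.
PR = 3/5 × 100 = 60.0

60.0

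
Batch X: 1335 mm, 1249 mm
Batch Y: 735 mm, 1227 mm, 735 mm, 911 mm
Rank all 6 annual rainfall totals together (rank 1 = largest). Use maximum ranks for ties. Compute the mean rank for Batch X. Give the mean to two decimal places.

1.50

Sorted (descending): 1335, 1249, 1227, 911, 735, 735
The 2 values of 735 occupy positions 5–6 → each gets rank 6.
Batch X values → pooled ranks: 1335→1, 1249→2
Mean rank = (1 + 2) / 2 = 1.50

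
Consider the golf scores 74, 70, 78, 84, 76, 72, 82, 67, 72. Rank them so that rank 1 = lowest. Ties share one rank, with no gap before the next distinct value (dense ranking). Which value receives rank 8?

84

Sorted (ascending): 67, 70, 72, 72, 74, 76, 78, 82, 84
The 2 values of 72 share dense rank 3.
Remaining distinct values take the next consecutive integers.
Rank 8 → value 84.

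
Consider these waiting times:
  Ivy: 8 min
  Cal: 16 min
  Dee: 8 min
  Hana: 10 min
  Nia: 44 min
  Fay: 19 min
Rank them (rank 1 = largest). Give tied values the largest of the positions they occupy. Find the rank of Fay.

Sorted (descending): 44, 19, 16, 10, 8, 8
The 2 values of 8 occupy positions 5–6 → each gets rank 6.
Fay has value 19 min → rank 2.

2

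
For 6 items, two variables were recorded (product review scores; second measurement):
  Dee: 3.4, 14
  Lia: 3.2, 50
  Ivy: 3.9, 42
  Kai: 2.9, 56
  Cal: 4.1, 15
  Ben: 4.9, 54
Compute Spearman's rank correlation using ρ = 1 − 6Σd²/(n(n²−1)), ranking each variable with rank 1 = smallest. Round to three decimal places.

-0.257

Ranks of variable 1: 3, 2, 4, 1, 5, 6
Ranks of variable 2: 1, 4, 3, 6, 2, 5
d = r₁ − r₂: 2, -2, 1, -5, 3, 1
d²: 4, 4, 1, 25, 9, 1; Σd² = 44
ρ = 1 − 6·44/(6·35) = 1 − 264/210 = -0.257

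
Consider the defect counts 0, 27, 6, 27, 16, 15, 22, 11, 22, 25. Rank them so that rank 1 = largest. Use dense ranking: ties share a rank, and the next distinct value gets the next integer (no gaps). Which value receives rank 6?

11

Sorted (descending): 27, 27, 25, 22, 22, 16, 15, 11, 6, 0
The 2 values of 27 share dense rank 1.
The 2 values of 22 share dense rank 3.
Remaining distinct values take the next consecutive integers.
Rank 6 → value 11.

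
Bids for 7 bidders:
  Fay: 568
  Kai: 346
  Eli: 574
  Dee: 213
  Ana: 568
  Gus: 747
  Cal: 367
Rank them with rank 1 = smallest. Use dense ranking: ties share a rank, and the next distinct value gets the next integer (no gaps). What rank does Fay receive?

Sorted (ascending): 213, 346, 367, 568, 568, 574, 747
The 2 values of 568 share dense rank 4.
Remaining distinct values take the next consecutive integers.
Fay has value 568 → rank 4.

4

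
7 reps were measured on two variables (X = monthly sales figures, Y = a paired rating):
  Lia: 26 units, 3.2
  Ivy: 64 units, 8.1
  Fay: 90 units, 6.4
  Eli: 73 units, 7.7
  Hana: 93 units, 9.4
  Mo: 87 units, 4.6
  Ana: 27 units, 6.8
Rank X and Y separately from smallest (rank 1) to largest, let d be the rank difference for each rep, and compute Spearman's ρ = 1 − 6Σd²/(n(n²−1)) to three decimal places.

Ranks of variable 1: 1, 3, 6, 4, 7, 5, 2
Ranks of variable 2: 1, 6, 3, 5, 7, 2, 4
d = r₁ − r₂: 0, -3, 3, -1, 0, 3, -2
d²: 0, 9, 9, 1, 0, 9, 4; Σd² = 32
ρ = 1 − 6·32/(7·48) = 1 − 192/336 = 0.429

0.429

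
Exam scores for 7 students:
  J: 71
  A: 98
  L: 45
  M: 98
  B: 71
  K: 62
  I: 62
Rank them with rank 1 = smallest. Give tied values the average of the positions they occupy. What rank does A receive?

6.5

Sorted (ascending): 45, 62, 62, 71, 71, 98, 98
The 2 values of 62 occupy positions 2–3 → average rank (2+3)/2 = 2.5.
The 2 values of 71 occupy positions 4–5 → average rank (4+5)/2 = 4.5.
The 2 values of 98 occupy positions 6–7 → average rank (6+7)/2 = 6.5.
A has value 98 → rank 6.5.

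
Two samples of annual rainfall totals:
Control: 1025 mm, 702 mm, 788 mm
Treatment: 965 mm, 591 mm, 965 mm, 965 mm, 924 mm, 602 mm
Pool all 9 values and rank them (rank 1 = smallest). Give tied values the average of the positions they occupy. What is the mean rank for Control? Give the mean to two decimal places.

Sorted (ascending): 591, 602, 702, 788, 924, 965, 965, 965, 1025
The 3 values of 965 occupy positions 6–8 → average rank 7.
Control values → pooled ranks: 1025→9, 702→3, 788→4
Mean rank = (9 + 3 + 4) / 3 = 5.33

5.33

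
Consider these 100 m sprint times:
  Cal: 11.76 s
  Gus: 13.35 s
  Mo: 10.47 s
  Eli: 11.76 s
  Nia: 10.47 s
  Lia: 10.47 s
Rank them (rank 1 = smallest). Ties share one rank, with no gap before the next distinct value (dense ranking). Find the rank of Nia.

1

Sorted (ascending): 10.47, 10.47, 10.47, 11.76, 11.76, 13.35
The 3 values of 10.47 share dense rank 1.
The 2 values of 11.76 share dense rank 2.
Remaining distinct values take the next consecutive integers.
Nia has value 10.47 s → rank 1.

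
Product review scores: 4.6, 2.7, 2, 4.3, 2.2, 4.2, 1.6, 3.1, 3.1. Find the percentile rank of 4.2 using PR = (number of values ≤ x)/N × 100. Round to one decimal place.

N = 9.
Strictly below 4.2: 6. Equal to 4.2: 1.
PR = 7/9 × 100 = 77.8

77.8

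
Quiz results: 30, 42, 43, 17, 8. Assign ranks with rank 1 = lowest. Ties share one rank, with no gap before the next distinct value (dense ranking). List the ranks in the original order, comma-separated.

Sorted (ascending): 8, 17, 30, 42, 43
No ties — each value takes its position as its rank.

3, 4, 5, 2, 1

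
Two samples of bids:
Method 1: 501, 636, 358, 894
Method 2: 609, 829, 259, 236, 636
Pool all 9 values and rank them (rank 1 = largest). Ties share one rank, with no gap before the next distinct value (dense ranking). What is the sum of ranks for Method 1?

Sorted (descending): 894, 829, 636, 636, 609, 501, 358, 259, 236
The 2 values of 636 share dense rank 3.
Remaining distinct values take the next consecutive integers.
Method 1 values → pooled ranks: 501→5, 636→3, 358→6, 894→1
Rank sum = 5 + 3 + 6 + 1 = 15

15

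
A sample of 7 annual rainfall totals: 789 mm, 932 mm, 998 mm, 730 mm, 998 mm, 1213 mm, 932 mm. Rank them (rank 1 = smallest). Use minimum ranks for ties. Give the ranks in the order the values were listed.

2, 3, 5, 1, 5, 7, 3

Sorted (ascending): 730, 789, 932, 932, 998, 998, 1213
The 2 values of 932 occupy positions 3–4 → each gets rank 3.
The 2 values of 998 occupy positions 5–6 → each gets rank 5.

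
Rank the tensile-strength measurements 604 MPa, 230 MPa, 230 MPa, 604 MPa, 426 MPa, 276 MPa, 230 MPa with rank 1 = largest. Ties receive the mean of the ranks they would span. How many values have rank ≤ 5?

4

Sorted (descending): 604, 604, 426, 276, 230, 230, 230
The 2 values of 604 occupy positions 1–2 → average rank (1+2)/2 = 1.5.
The 3 values of 230 occupy positions 5–7 → average rank 6.
Ranks ≤ 5: {1.5, 1.5, 3, 4} → 4 values.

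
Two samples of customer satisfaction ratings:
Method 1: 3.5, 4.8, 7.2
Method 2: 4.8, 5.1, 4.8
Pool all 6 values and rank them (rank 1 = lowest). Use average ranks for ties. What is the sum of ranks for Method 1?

Sorted (ascending): 3.5, 4.8, 4.8, 4.8, 5.1, 7.2
The 3 values of 4.8 occupy positions 2–4 → average rank 3.
Method 1 values → pooled ranks: 3.5→1, 4.8→3, 7.2→6
Rank sum = 1 + 3 + 6 = 10

10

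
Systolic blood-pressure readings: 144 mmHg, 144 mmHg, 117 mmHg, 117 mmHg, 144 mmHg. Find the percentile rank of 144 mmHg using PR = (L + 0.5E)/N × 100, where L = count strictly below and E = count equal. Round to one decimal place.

N = 5.
Strictly below 144: 2. Equal to 144: 3.
PR = (2 + 0.5·3)/5 × 100 = 70.0

70.0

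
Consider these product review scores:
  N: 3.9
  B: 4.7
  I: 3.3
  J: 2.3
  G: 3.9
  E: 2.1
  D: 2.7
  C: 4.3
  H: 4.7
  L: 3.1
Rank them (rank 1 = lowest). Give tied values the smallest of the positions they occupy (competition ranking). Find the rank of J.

Sorted (ascending): 2.1, 2.3, 2.7, 3.1, 3.3, 3.9, 3.9, 4.3, 4.7, 4.7
The 2 values of 3.9 occupy positions 6–7 → each gets rank 6.
The 2 values of 4.7 occupy positions 9–10 → each gets rank 9.
J has value 2.3 → rank 2.

2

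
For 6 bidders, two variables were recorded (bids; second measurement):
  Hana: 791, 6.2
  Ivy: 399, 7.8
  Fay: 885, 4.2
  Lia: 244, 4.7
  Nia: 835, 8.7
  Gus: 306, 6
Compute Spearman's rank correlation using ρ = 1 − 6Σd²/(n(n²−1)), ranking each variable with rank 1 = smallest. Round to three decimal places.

0.086

Ranks of variable 1: 4, 3, 6, 1, 5, 2
Ranks of variable 2: 4, 5, 1, 2, 6, 3
d = r₁ − r₂: 0, -2, 5, -1, -1, -1
d²: 0, 4, 25, 1, 1, 1; Σd² = 32
ρ = 1 − 6·32/(6·35) = 1 − 192/210 = 0.086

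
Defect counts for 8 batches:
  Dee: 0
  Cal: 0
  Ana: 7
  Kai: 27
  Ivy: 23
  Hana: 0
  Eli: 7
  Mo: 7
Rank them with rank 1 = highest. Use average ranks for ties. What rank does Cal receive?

7

Sorted (descending): 27, 23, 7, 7, 7, 0, 0, 0
The 3 values of 7 occupy positions 3–5 → average rank 4.
The 3 values of 0 occupy positions 6–8 → average rank 7.
Cal has value 0 → rank 7.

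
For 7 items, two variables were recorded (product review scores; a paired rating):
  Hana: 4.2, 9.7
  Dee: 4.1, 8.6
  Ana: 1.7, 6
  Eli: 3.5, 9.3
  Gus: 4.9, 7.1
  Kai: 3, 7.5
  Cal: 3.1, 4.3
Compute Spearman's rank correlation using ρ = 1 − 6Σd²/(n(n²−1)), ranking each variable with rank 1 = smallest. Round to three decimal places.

0.464

Ranks of variable 1: 6, 5, 1, 4, 7, 2, 3
Ranks of variable 2: 7, 5, 2, 6, 3, 4, 1
d = r₁ − r₂: -1, 0, -1, -2, 4, -2, 2
d²: 1, 0, 1, 4, 16, 4, 4; Σd² = 30
ρ = 1 − 6·30/(7·48) = 1 − 180/336 = 0.464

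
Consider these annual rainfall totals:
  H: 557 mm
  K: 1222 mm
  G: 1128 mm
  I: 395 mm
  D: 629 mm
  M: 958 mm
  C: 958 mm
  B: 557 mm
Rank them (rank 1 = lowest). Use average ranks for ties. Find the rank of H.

Sorted (ascending): 395, 557, 557, 629, 958, 958, 1128, 1222
The 2 values of 557 occupy positions 2–3 → average rank (2+3)/2 = 2.5.
The 2 values of 958 occupy positions 5–6 → average rank (5+6)/2 = 5.5.
H has value 557 mm → rank 2.5.

2.5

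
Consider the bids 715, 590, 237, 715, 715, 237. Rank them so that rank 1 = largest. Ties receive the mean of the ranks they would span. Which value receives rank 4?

590

Sorted (descending): 715, 715, 715, 590, 237, 237
The 3 values of 715 occupy positions 1–3 → average rank 2.
The 2 values of 237 occupy positions 5–6 → average rank (5+6)/2 = 5.5.
Rank 4 → value 590.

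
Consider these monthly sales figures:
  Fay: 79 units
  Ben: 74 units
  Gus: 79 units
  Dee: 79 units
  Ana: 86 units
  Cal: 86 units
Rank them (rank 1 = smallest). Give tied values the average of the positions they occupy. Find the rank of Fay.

Sorted (ascending): 74, 79, 79, 79, 86, 86
The 3 values of 79 occupy positions 2–4 → average rank 3.
The 2 values of 86 occupy positions 5–6 → average rank (5+6)/2 = 5.5.
Fay has value 79 units → rank 3.

3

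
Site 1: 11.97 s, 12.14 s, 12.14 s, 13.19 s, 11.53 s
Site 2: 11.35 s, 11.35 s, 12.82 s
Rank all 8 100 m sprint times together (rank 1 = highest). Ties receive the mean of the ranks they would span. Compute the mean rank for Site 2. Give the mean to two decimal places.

5.67

Sorted (descending): 13.19, 12.82, 12.14, 12.14, 11.97, 11.53, 11.35, 11.35
The 2 values of 12.14 occupy positions 3–4 → average rank (3+4)/2 = 3.5.
The 2 values of 11.35 occupy positions 7–8 → average rank (7+8)/2 = 7.5.
Site 2 values → pooled ranks: 11.35→7.5, 11.35→7.5, 12.82→2
Mean rank = (7.5 + 7.5 + 2) / 3 = 5.67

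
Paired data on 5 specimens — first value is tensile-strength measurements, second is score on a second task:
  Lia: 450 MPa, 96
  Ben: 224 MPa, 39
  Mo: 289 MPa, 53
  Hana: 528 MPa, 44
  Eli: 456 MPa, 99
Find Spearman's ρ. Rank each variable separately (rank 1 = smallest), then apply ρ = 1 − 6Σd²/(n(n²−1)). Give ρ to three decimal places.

Ranks of variable 1: 3, 1, 2, 5, 4
Ranks of variable 2: 4, 1, 3, 2, 5
d = r₁ − r₂: -1, 0, -1, 3, -1
d²: 1, 0, 1, 9, 1; Σd² = 12
ρ = 1 − 6·12/(5·24) = 1 − 72/120 = 0.400

0.400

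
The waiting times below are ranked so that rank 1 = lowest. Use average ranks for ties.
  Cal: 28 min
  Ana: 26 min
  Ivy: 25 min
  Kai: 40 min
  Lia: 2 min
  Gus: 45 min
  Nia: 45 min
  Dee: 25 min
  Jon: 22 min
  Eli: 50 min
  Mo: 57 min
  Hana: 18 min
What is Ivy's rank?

Sorted (ascending): 2, 18, 22, 25, 25, 26, 28, 40, 45, 45, 50, 57
The 2 values of 25 occupy positions 4–5 → average rank (4+5)/2 = 4.5.
The 2 values of 45 occupy positions 9–10 → average rank (9+10)/2 = 9.5.
Ivy has value 25 min → rank 4.5.

4.5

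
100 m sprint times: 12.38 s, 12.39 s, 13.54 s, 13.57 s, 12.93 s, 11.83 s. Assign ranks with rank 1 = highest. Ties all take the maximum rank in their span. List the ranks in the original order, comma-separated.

Sorted (descending): 13.57, 13.54, 12.93, 12.39, 12.38, 11.83
No ties — each value takes its position as its rank.

5, 4, 2, 1, 3, 6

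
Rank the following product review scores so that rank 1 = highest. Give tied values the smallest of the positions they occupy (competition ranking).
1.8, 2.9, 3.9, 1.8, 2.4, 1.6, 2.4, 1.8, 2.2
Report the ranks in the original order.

6, 2, 1, 6, 3, 9, 3, 6, 5

Sorted (descending): 3.9, 2.9, 2.4, 2.4, 2.2, 1.8, 1.8, 1.8, 1.6
The 2 values of 2.4 occupy positions 3–4 → each gets rank 3.
The 3 values of 1.8 occupy positions 6–8 → each gets rank 6.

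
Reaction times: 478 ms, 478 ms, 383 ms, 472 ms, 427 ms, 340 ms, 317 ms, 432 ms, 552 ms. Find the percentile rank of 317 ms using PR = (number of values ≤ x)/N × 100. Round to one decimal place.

N = 9.
Strictly below 317: 0. Equal to 317: 1.
PR = 1/9 × 100 = 11.1

11.1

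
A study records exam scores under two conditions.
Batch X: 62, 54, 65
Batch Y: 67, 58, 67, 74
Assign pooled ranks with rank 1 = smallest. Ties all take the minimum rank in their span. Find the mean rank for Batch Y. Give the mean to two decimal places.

4.75

Sorted (ascending): 54, 58, 62, 65, 67, 67, 74
The 2 values of 67 occupy positions 5–6 → each gets rank 5.
Batch Y values → pooled ranks: 67→5, 58→2, 67→5, 74→7
Mean rank = (5 + 2 + 5 + 7) / 4 = 4.75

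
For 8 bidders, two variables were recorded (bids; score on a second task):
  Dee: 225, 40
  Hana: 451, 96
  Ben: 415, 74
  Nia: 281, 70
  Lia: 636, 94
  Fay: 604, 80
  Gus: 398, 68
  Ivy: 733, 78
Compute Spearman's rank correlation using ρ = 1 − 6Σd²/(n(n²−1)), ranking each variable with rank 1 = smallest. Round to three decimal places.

0.762

Ranks of variable 1: 1, 5, 4, 2, 7, 6, 3, 8
Ranks of variable 2: 1, 8, 4, 3, 7, 6, 2, 5
d = r₁ − r₂: 0, -3, 0, -1, 0, 0, 1, 3
d²: 0, 9, 0, 1, 0, 0, 1, 9; Σd² = 20
ρ = 1 − 6·20/(8·63) = 1 − 120/504 = 0.762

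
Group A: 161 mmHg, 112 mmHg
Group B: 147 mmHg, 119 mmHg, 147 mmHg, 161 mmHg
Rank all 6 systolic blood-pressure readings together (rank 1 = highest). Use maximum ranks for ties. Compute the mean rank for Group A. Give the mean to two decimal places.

Sorted (descending): 161, 161, 147, 147, 119, 112
The 2 values of 161 occupy positions 1–2 → each gets rank 2.
The 2 values of 147 occupy positions 3–4 → each gets rank 4.
Group A values → pooled ranks: 161→2, 112→6
Mean rank = (2 + 6) / 2 = 4.00

4.00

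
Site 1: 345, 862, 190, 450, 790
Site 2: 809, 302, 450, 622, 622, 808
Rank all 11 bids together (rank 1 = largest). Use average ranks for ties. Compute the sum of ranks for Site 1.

32.5

Sorted (descending): 862, 809, 808, 790, 622, 622, 450, 450, 345, 302, 190
The 2 values of 622 occupy positions 5–6 → average rank (5+6)/2 = 5.5.
The 2 values of 450 occupy positions 7–8 → average rank (7+8)/2 = 7.5.
Site 1 values → pooled ranks: 345→9, 862→1, 190→11, 450→7.5, 790→4
Rank sum = 9 + 1 + 11 + 7.5 + 4 = 32.5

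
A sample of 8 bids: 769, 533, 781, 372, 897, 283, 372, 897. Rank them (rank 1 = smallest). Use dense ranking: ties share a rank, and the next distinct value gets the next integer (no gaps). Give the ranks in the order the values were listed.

Sorted (ascending): 283, 372, 372, 533, 769, 781, 897, 897
The 2 values of 372 share dense rank 2.
The 2 values of 897 share dense rank 6.
Remaining distinct values take the next consecutive integers.

4, 3, 5, 2, 6, 1, 2, 6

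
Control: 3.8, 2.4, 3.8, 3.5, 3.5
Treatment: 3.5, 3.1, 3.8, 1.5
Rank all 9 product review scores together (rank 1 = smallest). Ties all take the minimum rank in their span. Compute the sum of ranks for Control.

24

Sorted (ascending): 1.5, 2.4, 3.1, 3.5, 3.5, 3.5, 3.8, 3.8, 3.8
The 3 values of 3.5 occupy positions 4–6 → each gets rank 4.
The 3 values of 3.8 occupy positions 7–9 → each gets rank 7.
Control values → pooled ranks: 3.8→7, 2.4→2, 3.8→7, 3.5→4, 3.5→4
Rank sum = 7 + 2 + 7 + 4 + 4 = 24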